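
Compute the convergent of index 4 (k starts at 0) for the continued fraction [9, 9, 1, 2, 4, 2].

1147/126

Using pₖ = aₖpₖ₋₁ + pₖ₋₂, qₖ = aₖqₖ₋₁ + qₖ₋₂ (with p₋₁=1, p₋₂=0, q₋₁=0, q₋₂=1):
  k=0: a=9, p=9, q=1
  k=1: a=9, p=82, q=9
  k=2: a=1, p=91, q=10
  k=3: a=2, p=264, q=29
  k=4: a=4, p=1147, q=126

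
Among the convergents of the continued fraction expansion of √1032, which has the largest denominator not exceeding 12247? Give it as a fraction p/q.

√1032 = [32; 8, 64, …] (period length 2).
Convergents:
  p_0/q_0 = 32/1
  p_1/q_1 = 257/8
  p_2/q_2 = 16480/513
  p_3/q_3 = 132097/4112
  p_4/q_4 = 8470688/263681
q_3 = 4112 ≤ 12247 < 263681 = q_4, so the answer is 132097/4112.

132097/4112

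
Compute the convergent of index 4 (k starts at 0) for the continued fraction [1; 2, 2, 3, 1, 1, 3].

Using pₖ = aₖpₖ₋₁ + pₖ₋₂, qₖ = aₖqₖ₋₁ + qₖ₋₂ (with p₋₁=1, p₋₂=0, q₋₁=0, q₋₂=1):
  k=0: a=1, p=1, q=1
  k=1: a=2, p=3, q=2
  k=2: a=2, p=7, q=5
  k=3: a=3, p=24, q=17
  k=4: a=1, p=31, q=22

31/22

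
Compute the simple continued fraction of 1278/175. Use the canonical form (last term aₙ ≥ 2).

1278 = 7×175 + 53
175 = 3×53 + 16
53 = 3×16 + 5
16 = 3×5 + 1
5 = 5×1 + 0  (stop)
So 1278/175 = [7; 3, 3, 3, 5].

[7; 3, 3, 3, 5]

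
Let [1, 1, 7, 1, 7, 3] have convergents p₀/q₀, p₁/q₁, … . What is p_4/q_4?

Using pₖ = aₖpₖ₋₁ + pₖ₋₂, qₖ = aₖqₖ₋₁ + qₖ₋₂ (with p₋₁=1, p₋₂=0, q₋₁=0, q₋₂=1):
  k=0: a=1, p=1, q=1
  k=1: a=1, p=2, q=1
  k=2: a=7, p=15, q=8
  k=3: a=1, p=17, q=9
  k=4: a=7, p=134, q=71

134/71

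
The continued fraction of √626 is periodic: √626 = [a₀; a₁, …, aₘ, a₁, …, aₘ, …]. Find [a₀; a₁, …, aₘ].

[25; 50]

a₀ = ⌊√626⌋ = 25.
With m₀=0, d₀=1 and mₖ₊₁ = dₖaₖ − mₖ, dₖ₊₁ = (n − mₖ₊₁²)/dₖ, aₖ₊₁ = ⌊(a₀+mₖ₊₁)/dₖ₊₁⌋:
  k=1: m=25, d=1, a=50
d=1 and a=2a₀=50 at k=1, so the next step gives (m, d) = (25, 1) again — its k=1 value — and the period has length 1.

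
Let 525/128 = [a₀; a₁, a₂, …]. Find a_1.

525 = 4·128 + 13   →  a_0 = 4
128 = 9·13 + 11   →  a_1 = 9

9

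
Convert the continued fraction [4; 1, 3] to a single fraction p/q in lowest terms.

19/4

Fold from the inside: start with 3/1.
  1 + 1/3 = 4/3
  4 + 3/4 = 19/4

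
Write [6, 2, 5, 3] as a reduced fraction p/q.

226/35

Using pₖ = aₖpₖ₋₁ + pₖ₋₂ and qₖ = aₖqₖ₋₁ + qₖ₋₂:
  k=0: a=6, p=6, q=1
  k=1: a=2, p=13, q=2
  k=2: a=5, p=71, q=11
  k=3: a=3, p=226, q=35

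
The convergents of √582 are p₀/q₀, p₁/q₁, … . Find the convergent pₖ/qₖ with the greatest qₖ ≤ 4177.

√582 = [24; 8, 48, …] (period length 2).
Convergents:
  p_0/q_0 = 24/1
  p_1/q_1 = 193/8
  p_2/q_2 = 9288/385
  p_3/q_3 = 74497/3088
  p_4/q_4 = 3585144/148609
q_3 = 3088 ≤ 4177 < 148609 = q_4, so the answer is 74497/3088.

74497/3088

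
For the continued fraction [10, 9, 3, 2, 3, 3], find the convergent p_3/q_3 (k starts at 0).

657/65

Using pₖ = aₖpₖ₋₁ + pₖ₋₂, qₖ = aₖqₖ₋₁ + qₖ₋₂ (with p₋₁=1, p₋₂=0, q₋₁=0, q₋₂=1):
  k=0: a=10, p=10, q=1
  k=1: a=9, p=91, q=9
  k=2: a=3, p=283, q=28
  k=3: a=2, p=657, q=65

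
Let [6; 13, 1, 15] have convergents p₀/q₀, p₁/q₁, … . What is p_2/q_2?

85/14

Using pₖ = aₖpₖ₋₁ + pₖ₋₂, qₖ = aₖqₖ₋₁ + qₖ₋₂ (with p₋₁=1, p₋₂=0, q₋₁=0, q₋₂=1):
  k=0: a=6, p=6, q=1
  k=1: a=13, p=79, q=13
  k=2: a=1, p=85, q=14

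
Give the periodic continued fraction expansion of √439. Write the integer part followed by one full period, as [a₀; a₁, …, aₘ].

[20; 1, 19, 1, 40]

a₀ = ⌊√439⌋ = 20.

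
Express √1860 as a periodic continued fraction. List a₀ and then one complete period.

a₀ = ⌊√1860⌋ = 43.
With m₀=0, d₀=1 and mₖ₊₁ = dₖaₖ − mₖ, dₖ₊₁ = (n − mₖ₊₁²)/dₖ, aₖ₊₁ = ⌊(a₀+mₖ₊₁)/dₖ₊₁⌋:
  k=1: m=43, d=11, a=7
  k=2: m=34, d=64, a=1
  k=3: m=30, d=15, a=4
  k=4: m=30, d=64, a=1
  k=5: m=34, d=11, a=7
  k=6: m=43, d=1, a=86
d=1 and a=2a₀=86 at k=6, so the next step gives (m, d) = (43, 11) again — its k=1 value — and the period has length 6.

[43; 7, 1, 4, 1, 7, 86]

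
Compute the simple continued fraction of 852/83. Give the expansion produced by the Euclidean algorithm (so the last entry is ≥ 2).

852 = 10·83 + 22
83 = 3·22 + 17
22 = 1·17 + 5
17 = 3·5 + 2
5 = 2·2 + 1
2 = 2·1 + 0  (stop)
So 852/83 = [10; 3, 1, 3, 2, 2].

[10; 3, 1, 3, 2, 2]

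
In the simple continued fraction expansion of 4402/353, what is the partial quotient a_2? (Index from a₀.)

4402 = 12·353 + 166   →  a_0 = 12
353 = 2·166 + 21   →  a_1 = 2
166 = 7·21 + 19   →  a_2 = 7

7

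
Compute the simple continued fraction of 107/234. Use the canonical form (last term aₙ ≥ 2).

[0; 2, 5, 2, 1, 6]

107 = 0×234 + 107
234 = 2×107 + 20
107 = 5×20 + 7
20 = 2×7 + 6
7 = 1×6 + 1
6 = 6×1 + 0  (stop)
So 107/234 = [0; 2, 5, 2, 1, 6].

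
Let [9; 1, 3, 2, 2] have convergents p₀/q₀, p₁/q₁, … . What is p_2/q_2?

Using pₖ = aₖpₖ₋₁ + pₖ₋₂, qₖ = aₖqₖ₋₁ + qₖ₋₂ (with p₋₁=1, p₋₂=0, q₋₁=0, q₋₂=1):
  k=0: a=9, p=9, q=1
  k=1: a=1, p=10, q=1
  k=2: a=3, p=39, q=4

39/4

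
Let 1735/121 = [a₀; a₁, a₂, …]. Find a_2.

1735 = 14·121 + 41   →  a_0 = 14
121 = 2·41 + 39   →  a_1 = 2
41 = 1·39 + 2   →  a_2 = 1

1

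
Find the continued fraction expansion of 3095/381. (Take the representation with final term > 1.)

3095 = 8·381 + 47
381 = 8·47 + 5
47 = 9·5 + 2
5 = 2·2 + 1
2 = 2·1 + 0  (stop)
So 3095/381 = [8; 8, 9, 2, 2].

[8; 8, 9, 2, 2]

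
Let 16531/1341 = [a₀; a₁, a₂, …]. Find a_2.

18

16531 = 12·1341 + 439   →  a_0 = 12
1341 = 3·439 + 24   →  a_1 = 3
439 = 18·24 + 7   →  a_2 = 18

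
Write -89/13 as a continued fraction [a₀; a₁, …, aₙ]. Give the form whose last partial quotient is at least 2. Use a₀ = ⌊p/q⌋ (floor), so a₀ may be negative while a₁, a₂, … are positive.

-89 = -7·13 + 2
13 = 6·2 + 1
2 = 2·1 + 0  (stop)
So -89/13 = [-7; 6, 2].

[-7; 6, 2]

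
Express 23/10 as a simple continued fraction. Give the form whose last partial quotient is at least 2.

23 = 2×10 + 3
10 = 3×3 + 1
3 = 3×1 + 0  (stop)
So 23/10 = [2; 3, 3].

[2; 3, 3]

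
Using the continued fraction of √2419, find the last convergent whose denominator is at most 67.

2951/60

√2419 = [49; 5, 2, 5, 98, …] (period length 4).
Convergents:
  p_0/q_0 = 49/1
  p_1/q_1 = 246/5
  p_2/q_2 = 541/11
  p_3/q_3 = 2951/60
  p_4/q_4 = 289739/5891
q_3 = 60 ≤ 67 < 5891 = q_4, so the answer is 2951/60.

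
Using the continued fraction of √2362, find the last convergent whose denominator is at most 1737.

√2362 = [48; 1, 1, 1, 1, 96, …] (period length 5).
Convergents:
  p_0/q_0 = 48/1
  p_1/q_1 = 49/1
  p_2/q_2 = 97/2
  p_3/q_3 = 146/3
  p_4/q_4 = 243/5
  p_5/q_5 = 23474/483
  p_6/q_6 = 23717/488
  p_7/q_7 = 47191/971
  p_8/q_8 = 70908/1459
  p_9/q_9 = 118099/2430
q_8 = 1459 ≤ 1737 < 2430 = q_9, so the answer is 70908/1459.

70908/1459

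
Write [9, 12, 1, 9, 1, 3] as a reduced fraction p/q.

5038/555

Using pₖ = aₖpₖ₋₁ + pₖ₋₂ and qₖ = aₖqₖ₋₁ + qₖ₋₂:
  k=0: a=9, p=9, q=1
  k=1: a=12, p=109, q=12
  k=2: a=1, p=118, q=13
  k=3: a=9, p=1171, q=129
  k=4: a=1, p=1289, q=142
  k=5: a=3, p=5038, q=555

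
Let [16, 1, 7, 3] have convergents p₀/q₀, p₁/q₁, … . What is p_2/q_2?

Using pₖ = aₖpₖ₋₁ + pₖ₋₂, qₖ = aₖqₖ₋₁ + qₖ₋₂ (with p₋₁=1, p₋₂=0, q₋₁=0, q₋₂=1):
  k=0: a=16, p=16, q=1
  k=1: a=1, p=17, q=1
  k=2: a=7, p=135, q=8

135/8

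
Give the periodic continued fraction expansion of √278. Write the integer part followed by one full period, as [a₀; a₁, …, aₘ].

a₀ = ⌊√278⌋ = 16.
With m₀=0, d₀=1 and mₖ₊₁ = dₖaₖ − mₖ, dₖ₊₁ = (n − mₖ₊₁²)/dₖ, aₖ₊₁ = ⌊(a₀+mₖ₊₁)/dₖ₊₁⌋:
  k=1: m=16, d=22, a=1
  k=2: m=6, d=11, a=2
  k=3: m=16, d=2, a=16
  k=4: m=16, d=11, a=2
  k=5: m=6, d=22, a=1
  k=6: m=16, d=1, a=32
d=1 and a=2a₀=32 at k=6, so the next step gives (m, d) = (16, 22) again — its k=1 value — and the period has length 6.

[16; 1, 2, 16, 2, 1, 32]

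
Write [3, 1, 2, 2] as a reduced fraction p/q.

Using pₖ = aₖpₖ₋₁ + pₖ₋₂ and qₖ = aₖqₖ₋₁ + qₖ₋₂:
  k=0: a=3, p=3, q=1
  k=1: a=1, p=4, q=1
  k=2: a=2, p=11, q=3
  k=3: a=2, p=26, q=7

26/7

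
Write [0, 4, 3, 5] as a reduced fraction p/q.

16/69

Using pₖ = aₖpₖ₋₁ + pₖ₋₂ and qₖ = aₖqₖ₋₁ + qₖ₋₂:
  k=0: a=0, p=0, q=1
  k=1: a=4, p=1, q=4
  k=2: a=3, p=3, q=13
  k=3: a=5, p=16, q=69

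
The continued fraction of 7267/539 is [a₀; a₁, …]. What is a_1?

7267 = 13·539 + 260   →  a_0 = 13
539 = 2·260 + 19   →  a_1 = 2

2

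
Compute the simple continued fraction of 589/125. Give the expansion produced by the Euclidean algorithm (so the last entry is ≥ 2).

[4; 1, 2, 2, 8, 2]

589 = 4*125 + 89
125 = 1*89 + 36
89 = 2*36 + 17
36 = 2*17 + 2
17 = 8*2 + 1
2 = 2*1 + 0  (stop)
So 589/125 = [4; 1, 2, 2, 8, 2].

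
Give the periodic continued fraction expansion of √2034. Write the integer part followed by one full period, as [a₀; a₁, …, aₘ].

a₀ = ⌊√2034⌋ = 45.

[45; 10, 90]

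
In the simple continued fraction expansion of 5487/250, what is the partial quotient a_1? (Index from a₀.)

1

5487 = 21·250 + 237   →  a_0 = 21
250 = 1·237 + 13   →  a_1 = 1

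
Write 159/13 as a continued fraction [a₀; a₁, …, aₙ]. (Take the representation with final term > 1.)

159 = 12×13 + 3
13 = 4×3 + 1
3 = 3×1 + 0  (stop)
So 159/13 = [12; 4, 3].

[12; 4, 3]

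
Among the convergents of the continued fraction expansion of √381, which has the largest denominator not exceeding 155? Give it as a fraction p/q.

1015/52

√381 = [19; 1, 1, 12, 1, 1, 38, …] (period length 6).
Convergents:
  p_0/q_0 = 19/1
  p_1/q_1 = 20/1
  p_2/q_2 = 39/2
  p_3/q_3 = 488/25
  p_4/q_4 = 527/27
  p_5/q_5 = 1015/52
  p_6/q_6 = 39097/2003
q_5 = 52 ≤ 155 < 2003 = q_6, so the answer is 1015/52.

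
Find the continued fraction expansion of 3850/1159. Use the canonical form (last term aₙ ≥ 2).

[3; 3, 9, 3, 13]

3850 = 3*1159 + 373
1159 = 3*373 + 40
373 = 9*40 + 13
40 = 3*13 + 1
13 = 13*1 + 0  (stop)
So 3850/1159 = [3; 3, 9, 3, 13].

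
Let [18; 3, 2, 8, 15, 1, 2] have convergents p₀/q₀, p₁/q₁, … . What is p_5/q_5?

Using pₖ = aₖpₖ₋₁ + pₖ₋₂, qₖ = aₖqₖ₋₁ + qₖ₋₂ (with p₋₁=1, p₋₂=0, q₋₁=0, q₋₂=1):
  k=0: a=18, p=18, q=1
  k=1: a=3, p=55, q=3
  k=2: a=2, p=128, q=7
  k=3: a=8, p=1079, q=59
  k=4: a=15, p=16313, q=892
  k=5: a=1, p=17392, q=951

17392/951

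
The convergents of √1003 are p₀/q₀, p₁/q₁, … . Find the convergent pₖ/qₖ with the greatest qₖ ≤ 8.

√1003 = [31; 1, 2, 31, 2, 1, 62, …] (period length 6).
Convergents:
  p_0/q_0 = 31/1
  p_1/q_1 = 32/1
  p_2/q_2 = 95/3
  p_3/q_3 = 2977/94
q_2 = 3 ≤ 8 < 94 = q_3, so the answer is 95/3.

95/3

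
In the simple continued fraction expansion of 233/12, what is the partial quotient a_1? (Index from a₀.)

233 = 19·12 + 5   →  a_0 = 19
12 = 2·5 + 2   →  a_1 = 2

2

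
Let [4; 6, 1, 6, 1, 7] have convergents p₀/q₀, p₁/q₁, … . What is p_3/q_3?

Using pₖ = aₖpₖ₋₁ + pₖ₋₂, qₖ = aₖqₖ₋₁ + qₖ₋₂ (with p₋₁=1, p₋₂=0, q₋₁=0, q₋₂=1):
  k=0: a=4, p=4, q=1
  k=1: a=6, p=25, q=6
  k=2: a=1, p=29, q=7
  k=3: a=6, p=199, q=48

199/48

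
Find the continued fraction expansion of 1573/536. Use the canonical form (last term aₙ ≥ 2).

1573 = 2*536 + 501
536 = 1*501 + 35
501 = 14*35 + 11
35 = 3*11 + 2
11 = 5*2 + 1
2 = 2*1 + 0  (stop)
So 1573/536 = [2; 1, 14, 3, 5, 2].

[2; 1, 14, 3, 5, 2]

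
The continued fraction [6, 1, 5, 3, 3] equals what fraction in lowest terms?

Fold from the inside: start with 3/1.
  3 + 1/3 = 10/3
  5 + 3/10 = 53/10
  1 + 10/53 = 63/53
  6 + 53/63 = 431/63

431/63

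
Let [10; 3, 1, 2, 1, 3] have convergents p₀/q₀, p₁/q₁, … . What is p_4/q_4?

154/15

Using pₖ = aₖpₖ₋₁ + pₖ₋₂, qₖ = aₖqₖ₋₁ + qₖ₋₂ (with p₋₁=1, p₋₂=0, q₋₁=0, q₋₂=1):
  k=0: a=10, p=10, q=1
  k=1: a=3, p=31, q=3
  k=2: a=1, p=41, q=4
  k=3: a=2, p=113, q=11
  k=4: a=1, p=154, q=15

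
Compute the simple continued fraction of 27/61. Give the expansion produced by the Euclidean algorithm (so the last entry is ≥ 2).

27 = 0·61 + 27
61 = 2·27 + 7
27 = 3·7 + 6
7 = 1·6 + 1
6 = 6·1 + 0  (stop)
So 27/61 = [0; 2, 3, 1, 6].

[0; 2, 3, 1, 6]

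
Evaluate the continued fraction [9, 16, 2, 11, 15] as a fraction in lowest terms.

Fold from the inside: start with 15/1.
  11 + 1/15 = 166/15
  2 + 15/166 = 347/166
  16 + 166/347 = 5718/347
  9 + 347/5718 = 51809/5718

51809/5718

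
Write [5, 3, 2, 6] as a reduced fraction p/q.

238/45

Using pₖ = aₖpₖ₋₁ + pₖ₋₂ and qₖ = aₖqₖ₋₁ + qₖ₋₂:
  k=0: a=5, p=5, q=1
  k=1: a=3, p=16, q=3
  k=2: a=2, p=37, q=7
  k=3: a=6, p=238, q=45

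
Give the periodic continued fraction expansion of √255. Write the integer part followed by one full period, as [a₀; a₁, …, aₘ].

[15; 1, 30]

a₀ = ⌊√255⌋ = 15.
With m₀=0, d₀=1 and mₖ₊₁ = dₖaₖ − mₖ, dₖ₊₁ = (n − mₖ₊₁²)/dₖ, aₖ₊₁ = ⌊(a₀+mₖ₊₁)/dₖ₊₁⌋:
  k=1: m=15, d=30, a=1
  k=2: m=15, d=1, a=30
d=1 and a=2a₀=30 at k=2, so the next step gives (m, d) = (15, 30) again — its k=1 value — and the period has length 2.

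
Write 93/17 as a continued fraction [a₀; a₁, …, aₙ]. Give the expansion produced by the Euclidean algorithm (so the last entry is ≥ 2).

[5; 2, 8]

93 = 5×17 + 8
17 = 2×8 + 1
8 = 8×1 + 0  (stop)
So 93/17 = [5; 2, 8].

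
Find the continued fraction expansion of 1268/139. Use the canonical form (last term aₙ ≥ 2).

[9; 8, 5, 1, 2]

1268 = 9×139 + 17
139 = 8×17 + 3
17 = 5×3 + 2
3 = 1×2 + 1
2 = 2×1 + 0  (stop)
So 1268/139 = [9; 8, 5, 1, 2].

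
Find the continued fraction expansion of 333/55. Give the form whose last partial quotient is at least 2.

[6; 18, 3]

333 = 6×55 + 3
55 = 18×3 + 1
3 = 3×1 + 0  (stop)
So 333/55 = [6; 18, 3].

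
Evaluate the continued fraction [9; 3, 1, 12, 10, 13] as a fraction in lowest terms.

62313/6733

Fold from the inside: start with 13/1.
  10 + 1/13 = 131/13
  12 + 13/131 = 1585/131
  1 + 131/1585 = 1716/1585
  3 + 1585/1716 = 6733/1716
  9 + 1716/6733 = 62313/6733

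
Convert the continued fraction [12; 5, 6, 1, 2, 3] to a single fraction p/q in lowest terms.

Using pₖ = aₖpₖ₋₁ + pₖ₋₂ and qₖ = aₖqₖ₋₁ + qₖ₋₂:
  k=0: a=12, p=12, q=1
  k=1: a=5, p=61, q=5
  k=2: a=6, p=378, q=31
  k=3: a=1, p=439, q=36
  k=4: a=2, p=1256, q=103
  k=5: a=3, p=4207, q=345

4207/345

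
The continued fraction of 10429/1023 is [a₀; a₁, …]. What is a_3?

9

10429 = 10·1023 + 199   →  a_0 = 10
1023 = 5·199 + 28   →  a_1 = 5
199 = 7·28 + 3   →  a_2 = 7
28 = 9·3 + 1   →  a_3 = 9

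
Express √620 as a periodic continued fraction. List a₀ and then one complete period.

[24; 1, 8, 1, 48]

a₀ = ⌊√620⌋ = 24.
With m₀=0, d₀=1 and mₖ₊₁ = dₖaₖ − mₖ, dₖ₊₁ = (n − mₖ₊₁²)/dₖ, aₖ₊₁ = ⌊(a₀+mₖ₊₁)/dₖ₊₁⌋:
  k=1: m=24, d=44, a=1
  k=2: m=20, d=5, a=8
  k=3: m=20, d=44, a=1
  k=4: m=24, d=1, a=48
d=1 and a=2a₀=48 at k=4, so the next step gives (m, d) = (24, 44) again — its k=1 value — and the period has length 4.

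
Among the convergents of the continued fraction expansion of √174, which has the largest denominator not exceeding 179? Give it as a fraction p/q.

√174 = [13; 5, 4, 5, 26, …] (period length 4).
Convergents:
  p_0/q_0 = 13/1
  p_1/q_1 = 66/5
  p_2/q_2 = 277/21
  p_3/q_3 = 1451/110
  p_4/q_4 = 38003/2881
q_3 = 110 ≤ 179 < 2881 = q_4, so the answer is 1451/110.

1451/110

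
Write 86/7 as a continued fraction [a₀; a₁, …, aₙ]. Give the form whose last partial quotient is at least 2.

[12; 3, 2]

86 = 12·7 + 2
7 = 3·2 + 1
2 = 2·1 + 0  (stop)
So 86/7 = [12; 3, 2].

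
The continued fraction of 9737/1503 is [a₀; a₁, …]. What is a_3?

16

9737 = 6·1503 + 719   →  a_0 = 6
1503 = 2·719 + 65   →  a_1 = 2
719 = 11·65 + 4   →  a_2 = 11
65 = 16·4 + 1   →  a_3 = 16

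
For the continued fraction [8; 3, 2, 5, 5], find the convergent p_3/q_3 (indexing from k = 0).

Using pₖ = aₖpₖ₋₁ + pₖ₋₂, qₖ = aₖqₖ₋₁ + qₖ₋₂ (with p₋₁=1, p₋₂=0, q₋₁=0, q₋₂=1):
  k=0: a=8, p=8, q=1
  k=1: a=3, p=25, q=3
  k=2: a=2, p=58, q=7
  k=3: a=5, p=315, q=38

315/38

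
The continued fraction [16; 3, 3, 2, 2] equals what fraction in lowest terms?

Fold from the inside: start with 2/1.
  2 + 1/2 = 5/2
  3 + 2/5 = 17/5
  3 + 5/17 = 56/17
  16 + 17/56 = 913/56

913/56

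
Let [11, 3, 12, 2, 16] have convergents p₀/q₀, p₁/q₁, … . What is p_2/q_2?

Using pₖ = aₖpₖ₋₁ + pₖ₋₂, qₖ = aₖqₖ₋₁ + qₖ₋₂ (with p₋₁=1, p₋₂=0, q₋₁=0, q₋₂=1):
  k=0: a=11, p=11, q=1
  k=1: a=3, p=34, q=3
  k=2: a=12, p=419, q=37

419/37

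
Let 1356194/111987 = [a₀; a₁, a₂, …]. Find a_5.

1356194 = 12·111987 + 12350   →  a_0 = 12
111987 = 9·12350 + 837   →  a_1 = 9
12350 = 14·837 + 632   →  a_2 = 14
837 = 1·632 + 205   →  a_3 = 1
632 = 3·205 + 17   →  a_4 = 3
205 = 12·17 + 1   →  a_5 = 12

12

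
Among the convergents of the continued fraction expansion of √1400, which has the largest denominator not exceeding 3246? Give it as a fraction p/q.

√1400 = [37; 2, 2, 2, 74, …] (period length 4).
Convergents:
  p_0/q_0 = 37/1
  p_1/q_1 = 75/2
  p_2/q_2 = 187/5
  p_3/q_3 = 449/12
  p_4/q_4 = 33413/893
  p_5/q_5 = 67275/1798
  p_6/q_6 = 167963/4489
q_5 = 1798 ≤ 3246 < 4489 = q_6, so the answer is 67275/1798.

67275/1798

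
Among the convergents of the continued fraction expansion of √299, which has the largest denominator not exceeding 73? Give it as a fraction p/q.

415/24

√299 = [17; 3, 2, 3, 34, …] (period length 4).
Convergents:
  p_0/q_0 = 17/1
  p_1/q_1 = 52/3
  p_2/q_2 = 121/7
  p_3/q_3 = 415/24
  p_4/q_4 = 14231/823
q_3 = 24 ≤ 73 < 823 = q_4, so the answer is 415/24.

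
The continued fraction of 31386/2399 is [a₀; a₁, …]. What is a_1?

12

31386 = 13·2399 + 199   →  a_0 = 13
2399 = 12·199 + 11   →  a_1 = 12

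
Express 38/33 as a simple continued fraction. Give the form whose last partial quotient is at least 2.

38 = 1×33 + 5
33 = 6×5 + 3
5 = 1×3 + 2
3 = 1×2 + 1
2 = 2×1 + 0  (stop)
So 38/33 = [1; 6, 1, 1, 2].

[1; 6, 1, 1, 2]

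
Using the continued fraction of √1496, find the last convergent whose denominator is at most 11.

116/3

√1496 = [38; 1, 2, 9, 2, 1, 76, …] (period length 6).
Convergents:
  p_0/q_0 = 38/1
  p_1/q_1 = 39/1
  p_2/q_2 = 116/3
  p_3/q_3 = 1083/28
q_2 = 3 ≤ 11 < 28 = q_3, so the answer is 116/3.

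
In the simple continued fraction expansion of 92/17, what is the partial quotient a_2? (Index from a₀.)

2

92 = 5·17 + 7   →  a_0 = 5
17 = 2·7 + 3   →  a_1 = 2
7 = 2·3 + 1   →  a_2 = 2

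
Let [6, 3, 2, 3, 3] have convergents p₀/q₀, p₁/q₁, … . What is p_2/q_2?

Using pₖ = aₖpₖ₋₁ + pₖ₋₂, qₖ = aₖqₖ₋₁ + qₖ₋₂ (with p₋₁=1, p₋₂=0, q₋₁=0, q₋₂=1):
  k=0: a=6, p=6, q=1
  k=1: a=3, p=19, q=3
  k=2: a=2, p=44, q=7

44/7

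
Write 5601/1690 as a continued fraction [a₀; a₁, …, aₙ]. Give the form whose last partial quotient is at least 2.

[3; 3, 5, 2, 9, 5]

5601 = 3×1690 + 531
1690 = 3×531 + 97
531 = 5×97 + 46
97 = 2×46 + 5
46 = 9×5 + 1
5 = 5×1 + 0  (stop)
So 5601/1690 = [3; 3, 5, 2, 9, 5].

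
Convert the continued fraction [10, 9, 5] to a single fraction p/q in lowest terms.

465/46

Using pₖ = aₖpₖ₋₁ + pₖ₋₂ and qₖ = aₖqₖ₋₁ + qₖ₋₂:
  k=0: a=10, p=10, q=1
  k=1: a=9, p=91, q=9
  k=2: a=5, p=465, q=46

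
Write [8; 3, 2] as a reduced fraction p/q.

Using pₖ = aₖpₖ₋₁ + pₖ₋₂ and qₖ = aₖqₖ₋₁ + qₖ₋₂:
  k=0: a=8, p=8, q=1
  k=1: a=3, p=25, q=3
  k=2: a=2, p=58, q=7

58/7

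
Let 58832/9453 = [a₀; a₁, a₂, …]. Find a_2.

58832 = 6·9453 + 2114   →  a_0 = 6
9453 = 4·2114 + 997   →  a_1 = 4
2114 = 2·997 + 120   →  a_2 = 2

2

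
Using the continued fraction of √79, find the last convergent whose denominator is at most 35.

√79 = [8; 1, 7, 1, 16, …] (period length 4).
Convergents:
  p_0/q_0 = 8/1
  p_1/q_1 = 9/1
  p_2/q_2 = 71/8
  p_3/q_3 = 80/9
  p_4/q_4 = 1351/152
q_3 = 9 ≤ 35 < 152 = q_4, so the answer is 80/9.

80/9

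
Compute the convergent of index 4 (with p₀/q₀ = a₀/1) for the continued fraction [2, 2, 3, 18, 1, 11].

Using pₖ = aₖpₖ₋₁ + pₖ₋₂, qₖ = aₖqₖ₋₁ + qₖ₋₂ (with p₋₁=1, p₋₂=0, q₋₁=0, q₋₂=1):
  k=0: a=2, p=2, q=1
  k=1: a=2, p=5, q=2
  k=2: a=3, p=17, q=7
  k=3: a=18, p=311, q=128
  k=4: a=1, p=328, q=135

328/135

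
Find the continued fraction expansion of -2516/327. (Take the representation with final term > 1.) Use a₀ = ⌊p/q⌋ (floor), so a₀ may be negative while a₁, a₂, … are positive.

[-8; 3, 3, 1, 2, 2, 1, 2]

-2516 = -8·327 + 100
327 = 3·100 + 27
100 = 3·27 + 19
27 = 1·19 + 8
19 = 2·8 + 3
8 = 2·3 + 2
3 = 1·2 + 1
2 = 2·1 + 0  (stop)
So -2516/327 = [-8; 3, 3, 1, 2, 2, 1, 2].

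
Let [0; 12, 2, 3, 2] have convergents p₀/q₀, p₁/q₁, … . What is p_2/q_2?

2/25

Using pₖ = aₖpₖ₋₁ + pₖ₋₂, qₖ = aₖqₖ₋₁ + qₖ₋₂ (with p₋₁=1, p₋₂=0, q₋₁=0, q₋₂=1):
  k=0: a=0, p=0, q=1
  k=1: a=12, p=1, q=12
  k=2: a=2, p=2, q=25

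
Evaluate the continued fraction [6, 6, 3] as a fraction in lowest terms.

Fold from the inside: start with 3/1.
  6 + 1/3 = 19/3
  6 + 3/19 = 117/19

117/19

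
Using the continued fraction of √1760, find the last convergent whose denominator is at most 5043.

73962/1763

√1760 = [41; 1, 19, 1, 82, …] (period length 4).
Convergents:
  p_0/q_0 = 41/1
  p_1/q_1 = 42/1
  p_2/q_2 = 839/20
  p_3/q_3 = 881/21
  p_4/q_4 = 73081/1742
  p_5/q_5 = 73962/1763
  p_6/q_6 = 1478359/35239
q_5 = 1763 ≤ 5043 < 35239 = q_6, so the answer is 73962/1763.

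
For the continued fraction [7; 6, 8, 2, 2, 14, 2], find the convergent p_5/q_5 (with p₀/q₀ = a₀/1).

Using pₖ = aₖpₖ₋₁ + pₖ₋₂, qₖ = aₖqₖ₋₁ + qₖ₋₂ (with p₋₁=1, p₋₂=0, q₋₁=0, q₋₂=1):
  k=0: a=7, p=7, q=1
  k=1: a=6, p=43, q=6
  k=2: a=8, p=351, q=49
  k=3: a=2, p=745, q=104
  k=4: a=2, p=1841, q=257
  k=5: a=14, p=26519, q=3702

26519/3702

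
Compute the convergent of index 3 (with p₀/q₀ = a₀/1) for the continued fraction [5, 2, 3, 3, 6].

Using pₖ = aₖpₖ₋₁ + pₖ₋₂, qₖ = aₖqₖ₋₁ + qₖ₋₂ (with p₋₁=1, p₋₂=0, q₋₁=0, q₋₂=1):
  k=0: a=5, p=5, q=1
  k=1: a=2, p=11, q=2
  k=2: a=3, p=38, q=7
  k=3: a=3, p=125, q=23

125/23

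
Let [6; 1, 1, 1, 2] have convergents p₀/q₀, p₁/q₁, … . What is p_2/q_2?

13/2

Using pₖ = aₖpₖ₋₁ + pₖ₋₂, qₖ = aₖqₖ₋₁ + qₖ₋₂ (with p₋₁=1, p₋₂=0, q₋₁=0, q₋₂=1):
  k=0: a=6, p=6, q=1
  k=1: a=1, p=7, q=1
  k=2: a=1, p=13, q=2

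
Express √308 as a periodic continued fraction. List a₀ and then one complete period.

[17; 1, 1, 4, 1, 1, 34]

a₀ = ⌊√308⌋ = 17.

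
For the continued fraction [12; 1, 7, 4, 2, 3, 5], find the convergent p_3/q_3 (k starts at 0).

Using pₖ = aₖpₖ₋₁ + pₖ₋₂, qₖ = aₖqₖ₋₁ + qₖ₋₂ (with p₋₁=1, p₋₂=0, q₋₁=0, q₋₂=1):
  k=0: a=12, p=12, q=1
  k=1: a=1, p=13, q=1
  k=2: a=7, p=103, q=8
  k=3: a=4, p=425, q=33

425/33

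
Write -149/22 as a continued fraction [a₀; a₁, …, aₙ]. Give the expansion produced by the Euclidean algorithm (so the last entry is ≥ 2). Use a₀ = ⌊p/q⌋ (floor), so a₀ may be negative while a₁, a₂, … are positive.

[-7; 4, 2, 2]

-149 = -7·22 + 5
22 = 4·5 + 2
5 = 2·2 + 1
2 = 2·1 + 0  (stop)
So -149/22 = [-7; 4, 2, 2].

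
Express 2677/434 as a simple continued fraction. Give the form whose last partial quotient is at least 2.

[6; 5, 1, 17, 4]

2677 = 6·434 + 73
434 = 5·73 + 69
73 = 1·69 + 4
69 = 17·4 + 1
4 = 4·1 + 0  (stop)
So 2677/434 = [6; 5, 1, 17, 4].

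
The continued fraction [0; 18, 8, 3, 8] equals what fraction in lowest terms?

208/3769

Fold from the inside: start with 8/1.
  3 + 1/8 = 25/8
  8 + 8/25 = 208/25
  18 + 25/208 = 3769/208
  0 + 208/3769 = 208/3769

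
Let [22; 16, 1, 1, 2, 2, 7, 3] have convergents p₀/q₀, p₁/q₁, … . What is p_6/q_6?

32561/1476

Using pₖ = aₖpₖ₋₁ + pₖ₋₂, qₖ = aₖqₖ₋₁ + qₖ₋₂ (with p₋₁=1, p₋₂=0, q₋₁=0, q₋₂=1):
  k=0: a=22, p=22, q=1
  k=1: a=16, p=353, q=16
  k=2: a=1, p=375, q=17
  k=3: a=1, p=728, q=33
  k=4: a=2, p=1831, q=83
  k=5: a=2, p=4390, q=199
  k=6: a=7, p=32561, q=1476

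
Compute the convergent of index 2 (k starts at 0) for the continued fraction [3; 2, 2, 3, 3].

Using pₖ = aₖpₖ₋₁ + pₖ₋₂, qₖ = aₖqₖ₋₁ + qₖ₋₂ (with p₋₁=1, p₋₂=0, q₋₁=0, q₋₂=1):
  k=0: a=3, p=3, q=1
  k=1: a=2, p=7, q=2
  k=2: a=2, p=17, q=5

17/5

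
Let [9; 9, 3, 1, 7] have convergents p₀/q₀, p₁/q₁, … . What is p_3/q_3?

337/37

Using pₖ = aₖpₖ₋₁ + pₖ₋₂, qₖ = aₖqₖ₋₁ + qₖ₋₂ (with p₋₁=1, p₋₂=0, q₋₁=0, q₋₂=1):
  k=0: a=9, p=9, q=1
  k=1: a=9, p=82, q=9
  k=2: a=3, p=255, q=28
  k=3: a=1, p=337, q=37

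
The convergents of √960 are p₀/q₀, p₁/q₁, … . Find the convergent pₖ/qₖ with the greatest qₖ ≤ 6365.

√960 = [30; 1, 60, …] (period length 2).
Convergents:
  p_0/q_0 = 30/1
  p_1/q_1 = 31/1
  p_2/q_2 = 1890/61
  p_3/q_3 = 1921/62
  p_4/q_4 = 117150/3781
  p_5/q_5 = 119071/3843
  p_6/q_6 = 7261410/234361
q_5 = 3843 ≤ 6365 < 234361 = q_6, so the answer is 119071/3843.

119071/3843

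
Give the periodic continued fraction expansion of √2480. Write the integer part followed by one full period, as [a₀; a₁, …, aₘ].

a₀ = ⌊√2480⌋ = 49.
With m₀=0, d₀=1 and mₖ₊₁ = dₖaₖ − mₖ, dₖ₊₁ = (n − mₖ₊₁²)/dₖ, aₖ₊₁ = ⌊(a₀+mₖ₊₁)/dₖ₊₁⌋:
  k=1: m=49, d=79, a=1
  k=2: m=30, d=20, a=3
  k=3: m=30, d=79, a=1
  k=4: m=49, d=1, a=98
d=1 and a=2a₀=98 at k=4, so the next step gives (m, d) = (49, 79) again — its k=1 value — and the period has length 4.

[49; 1, 3, 1, 98]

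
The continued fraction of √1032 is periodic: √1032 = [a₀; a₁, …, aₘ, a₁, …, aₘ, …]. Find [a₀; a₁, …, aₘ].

[32; 8, 64]

a₀ = ⌊√1032⌋ = 32.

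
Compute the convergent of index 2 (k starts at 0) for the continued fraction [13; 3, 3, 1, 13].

133/10

Using pₖ = aₖpₖ₋₁ + pₖ₋₂, qₖ = aₖqₖ₋₁ + qₖ₋₂ (with p₋₁=1, p₋₂=0, q₋₁=0, q₋₂=1):
  k=0: a=13, p=13, q=1
  k=1: a=3, p=40, q=3
  k=2: a=3, p=133, q=10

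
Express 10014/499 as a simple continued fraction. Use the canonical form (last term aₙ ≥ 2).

10014 = 20·499 + 34
499 = 14·34 + 23
34 = 1·23 + 11
23 = 2·11 + 1
11 = 11·1 + 0  (stop)
So 10014/499 = [20; 14, 1, 2, 11].

[20; 14, 1, 2, 11]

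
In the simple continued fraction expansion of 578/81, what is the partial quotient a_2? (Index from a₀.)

578 = 7·81 + 11   →  a_0 = 7
81 = 7·11 + 4   →  a_1 = 7
11 = 2·4 + 3   →  a_2 = 2

2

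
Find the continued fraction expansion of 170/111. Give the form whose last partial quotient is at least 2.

[1; 1, 1, 7, 2, 3]

170 = 1·111 + 59
111 = 1·59 + 52
59 = 1·52 + 7
52 = 7·7 + 3
7 = 2·3 + 1
3 = 3·1 + 0  (stop)
So 170/111 = [1; 1, 1, 7, 2, 3].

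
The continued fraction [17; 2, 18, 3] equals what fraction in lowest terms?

1976/113

Fold from the inside: start with 3/1.
  18 + 1/3 = 55/3
  2 + 3/55 = 113/55
  17 + 55/113 = 1976/113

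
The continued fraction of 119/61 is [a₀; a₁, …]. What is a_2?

19

119 = 1·61 + 58   →  a_0 = 1
61 = 1·58 + 3   →  a_1 = 1
58 = 19·3 + 1   →  a_2 = 19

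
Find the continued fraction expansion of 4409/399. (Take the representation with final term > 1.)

[11; 19, 1, 19]

4409 = 11·399 + 20
399 = 19·20 + 19
20 = 1·19 + 1
19 = 19·1 + 0  (stop)
So 4409/399 = [11; 19, 1, 19].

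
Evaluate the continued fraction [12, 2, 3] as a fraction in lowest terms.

Using pₖ = aₖpₖ₋₁ + pₖ₋₂ and qₖ = aₖqₖ₋₁ + qₖ₋₂:
  k=0: a=12, p=12, q=1
  k=1: a=2, p=25, q=2
  k=2: a=3, p=87, q=7

87/7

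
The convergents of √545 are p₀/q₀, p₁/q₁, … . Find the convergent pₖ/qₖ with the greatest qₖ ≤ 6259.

90883/3893

√545 = [23; 2, 1, 8, 1, 2, 46, …] (period length 6).
Convergents:
  p_0/q_0 = 23/1
  p_1/q_1 = 47/2
  p_2/q_2 = 70/3
  p_3/q_3 = 607/26
  p_4/q_4 = 677/29
  p_5/q_5 = 1961/84
  p_6/q_6 = 90883/3893
  p_7/q_7 = 183727/7870
q_6 = 3893 ≤ 6259 < 7870 = q_7, so the answer is 90883/3893.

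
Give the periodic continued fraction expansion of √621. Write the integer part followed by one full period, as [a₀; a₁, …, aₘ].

[24; 1, 11, 2, 11, 1, 48]

a₀ = ⌊√621⌋ = 24.
With m₀=0, d₀=1 and mₖ₊₁ = dₖaₖ − mₖ, dₖ₊₁ = (n − mₖ₊₁²)/dₖ, aₖ₊₁ = ⌊(a₀+mₖ₊₁)/dₖ₊₁⌋:
  k=1: m=24, d=45, a=1
  k=2: m=21, d=4, a=11
  k=3: m=23, d=23, a=2
  k=4: m=23, d=4, a=11
  k=5: m=21, d=45, a=1
  k=6: m=24, d=1, a=48
d=1 and a=2a₀=48 at k=6, so the next step gives (m, d) = (24, 45) again — its k=1 value — and the period has length 6.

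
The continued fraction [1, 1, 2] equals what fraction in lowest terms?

5/3

Using pₖ = aₖpₖ₋₁ + pₖ₋₂ and qₖ = aₖqₖ₋₁ + qₖ₋₂:
  k=0: a=1, p=1, q=1
  k=1: a=1, p=2, q=1
  k=2: a=2, p=5, q=3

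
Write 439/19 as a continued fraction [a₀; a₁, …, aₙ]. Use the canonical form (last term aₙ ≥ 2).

[23; 9, 2]

439 = 23*19 + 2
19 = 9*2 + 1
2 = 2*1 + 0  (stop)
So 439/19 = [23; 9, 2].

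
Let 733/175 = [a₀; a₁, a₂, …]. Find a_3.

733 = 4·175 + 33   →  a_0 = 4
175 = 5·33 + 10   →  a_1 = 5
33 = 3·10 + 3   →  a_2 = 3
10 = 3·3 + 1   →  a_3 = 3

3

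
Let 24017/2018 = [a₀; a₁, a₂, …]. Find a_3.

7

24017 = 11·2018 + 1819   →  a_0 = 11
2018 = 1·1819 + 199   →  a_1 = 1
1819 = 9·199 + 28   →  a_2 = 9
199 = 7·28 + 3   →  a_3 = 7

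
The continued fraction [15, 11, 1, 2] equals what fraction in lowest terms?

528/35

Using pₖ = aₖpₖ₋₁ + pₖ₋₂ and qₖ = aₖqₖ₋₁ + qₖ₋₂:
  k=0: a=15, p=15, q=1
  k=1: a=11, p=166, q=11
  k=2: a=1, p=181, q=12
  k=3: a=2, p=528, q=35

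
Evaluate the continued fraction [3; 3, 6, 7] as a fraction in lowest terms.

451/136

Fold from the inside: start with 7/1.
  6 + 1/7 = 43/7
  3 + 7/43 = 136/43
  3 + 43/136 = 451/136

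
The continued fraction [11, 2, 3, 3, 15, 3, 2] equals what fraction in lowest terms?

Using pₖ = aₖpₖ₋₁ + pₖ₋₂ and qₖ = aₖqₖ₋₁ + qₖ₋₂:
  k=0: a=11, p=11, q=1
  k=1: a=2, p=23, q=2
  k=2: a=3, p=80, q=7
  k=3: a=3, p=263, q=23
  k=4: a=15, p=4025, q=352
  k=5: a=3, p=12338, q=1079
  k=6: a=2, p=28701, q=2510

28701/2510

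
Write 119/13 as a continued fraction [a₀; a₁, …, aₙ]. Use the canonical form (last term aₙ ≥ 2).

119 = 9·13 + 2
13 = 6·2 + 1
2 = 2·1 + 0  (stop)
So 119/13 = [9; 6, 2].

[9; 6, 2]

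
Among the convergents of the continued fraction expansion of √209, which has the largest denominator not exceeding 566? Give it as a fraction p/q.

4019/278

√209 = [14; 2, 5, 3, 2, 3, 5, 2, 28, …] (period length 8).
Convergents:
  p_0/q_0 = 14/1
  p_1/q_1 = 29/2
  p_2/q_2 = 159/11
  p_3/q_3 = 506/35
  p_4/q_4 = 1171/81
  p_5/q_5 = 4019/278
  p_6/q_6 = 21266/1471
q_5 = 278 ≤ 566 < 1471 = q_6, so the answer is 4019/278.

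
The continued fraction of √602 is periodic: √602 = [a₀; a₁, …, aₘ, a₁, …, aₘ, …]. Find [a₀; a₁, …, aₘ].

[24; 1, 1, 6, 1, 1, 48]

a₀ = ⌊√602⌋ = 24.
With m₀=0, d₀=1 and mₖ₊₁ = dₖaₖ − mₖ, dₖ₊₁ = (n − mₖ₊₁²)/dₖ, aₖ₊₁ = ⌊(a₀+mₖ₊₁)/dₖ₊₁⌋:
  k=1: m=24, d=26, a=1
  k=2: m=2, d=23, a=1
  k=3: m=21, d=7, a=6
  k=4: m=21, d=23, a=1
  k=5: m=2, d=26, a=1
  k=6: m=24, d=1, a=48
d=1 and a=2a₀=48 at k=6, so the next step gives (m, d) = (24, 26) again — its k=1 value — and the period has length 6.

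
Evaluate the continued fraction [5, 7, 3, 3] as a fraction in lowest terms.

Fold from the inside: start with 3/1.
  3 + 1/3 = 10/3
  7 + 3/10 = 73/10
  5 + 10/73 = 375/73

375/73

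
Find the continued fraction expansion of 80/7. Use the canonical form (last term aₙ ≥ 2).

[11; 2, 3]

80 = 11*7 + 3
7 = 2*3 + 1
3 = 3*1 + 0  (stop)
So 80/7 = [11; 2, 3].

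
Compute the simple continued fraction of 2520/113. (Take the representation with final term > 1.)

[22; 3, 3, 11]

2520 = 22×113 + 34
113 = 3×34 + 11
34 = 3×11 + 1
11 = 11×1 + 0  (stop)
So 2520/113 = [22; 3, 3, 11].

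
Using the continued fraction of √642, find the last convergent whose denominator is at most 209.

√642 = [25; 2, 1, 24, 1, 2, 50, …] (period length 6).
Convergents:
  p_0/q_0 = 25/1
  p_1/q_1 = 51/2
  p_2/q_2 = 76/3
  p_3/q_3 = 1875/74
  p_4/q_4 = 1951/77
  p_5/q_5 = 5777/228
q_4 = 77 ≤ 209 < 228 = q_5, so the answer is 1951/77.

1951/77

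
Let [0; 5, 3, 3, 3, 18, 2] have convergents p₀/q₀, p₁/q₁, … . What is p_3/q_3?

10/53

Using pₖ = aₖpₖ₋₁ + pₖ₋₂, qₖ = aₖqₖ₋₁ + qₖ₋₂ (with p₋₁=1, p₋₂=0, q₋₁=0, q₋₂=1):
  k=0: a=0, p=0, q=1
  k=1: a=5, p=1, q=5
  k=2: a=3, p=3, q=16
  k=3: a=3, p=10, q=53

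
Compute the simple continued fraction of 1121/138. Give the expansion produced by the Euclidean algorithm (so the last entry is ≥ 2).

1121 = 8×138 + 17
138 = 8×17 + 2
17 = 8×2 + 1
2 = 2×1 + 0  (stop)
So 1121/138 = [8; 8, 8, 2].

[8; 8, 8, 2]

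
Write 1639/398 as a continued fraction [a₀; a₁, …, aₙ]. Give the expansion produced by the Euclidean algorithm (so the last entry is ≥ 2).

1639 = 4*398 + 47
398 = 8*47 + 22
47 = 2*22 + 3
22 = 7*3 + 1
3 = 3*1 + 0  (stop)
So 1639/398 = [4; 8, 2, 7, 3].

[4; 8, 2, 7, 3]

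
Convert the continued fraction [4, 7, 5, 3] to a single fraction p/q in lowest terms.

Fold from the inside: start with 3/1.
  5 + 1/3 = 16/3
  7 + 3/16 = 115/16
  4 + 16/115 = 476/115

476/115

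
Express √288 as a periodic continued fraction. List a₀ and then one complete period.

[16; 1, 32]

a₀ = ⌊√288⌋ = 16.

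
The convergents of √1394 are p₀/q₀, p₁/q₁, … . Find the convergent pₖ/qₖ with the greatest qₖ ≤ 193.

√1394 = [37; 2, 1, 36, 1, 2, 74, …] (period length 6).
Convergents:
  p_0/q_0 = 37/1
  p_1/q_1 = 75/2
  p_2/q_2 = 112/3
  p_3/q_3 = 4107/110
  p_4/q_4 = 4219/113
  p_5/q_5 = 12545/336
q_4 = 113 ≤ 193 < 336 = q_5, so the answer is 4219/113.

4219/113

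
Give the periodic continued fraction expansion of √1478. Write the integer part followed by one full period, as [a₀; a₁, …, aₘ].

[38; 2, 4, 38, 4, 2, 76]

a₀ = ⌊√1478⌋ = 38.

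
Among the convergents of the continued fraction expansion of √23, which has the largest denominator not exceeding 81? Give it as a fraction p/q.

235/49

√23 = [4; 1, 3, 1, 8, …] (period length 4).
Convergents:
  p_0/q_0 = 4/1
  p_1/q_1 = 5/1
  p_2/q_2 = 19/4
  p_3/q_3 = 24/5
  p_4/q_4 = 211/44
  p_5/q_5 = 235/49
  p_6/q_6 = 916/191
q_5 = 49 ≤ 81 < 191 = q_6, so the answer is 235/49.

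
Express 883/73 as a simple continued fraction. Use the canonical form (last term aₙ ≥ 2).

883 = 12*73 + 7
73 = 10*7 + 3
7 = 2*3 + 1
3 = 3*1 + 0  (stop)
So 883/73 = [12; 10, 2, 3].

[12; 10, 2, 3]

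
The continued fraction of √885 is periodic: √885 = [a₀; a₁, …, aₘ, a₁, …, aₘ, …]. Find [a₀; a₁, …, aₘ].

[29; 1, 2, 1, 58]

a₀ = ⌊√885⌋ = 29.
With m₀=0, d₀=1 and mₖ₊₁ = dₖaₖ − mₖ, dₖ₊₁ = (n − mₖ₊₁²)/dₖ, aₖ₊₁ = ⌊(a₀+mₖ₊₁)/dₖ₊₁⌋:
  k=1: m=29, d=44, a=1
  k=2: m=15, d=15, a=2
  k=3: m=15, d=44, a=1
  k=4: m=29, d=1, a=58
d=1 and a=2a₀=58 at k=4, so the next step gives (m, d) = (29, 44) again — its k=1 value — and the period has length 4.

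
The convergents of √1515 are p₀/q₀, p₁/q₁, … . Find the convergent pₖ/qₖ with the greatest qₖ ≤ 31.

√1515 = [38; 1, 11, 1, 76, …] (period length 4).
Convergents:
  p_0/q_0 = 38/1
  p_1/q_1 = 39/1
  p_2/q_2 = 467/12
  p_3/q_3 = 506/13
  p_4/q_4 = 38923/1000
q_3 = 13 ≤ 31 < 1000 = q_4, so the answer is 506/13.

506/13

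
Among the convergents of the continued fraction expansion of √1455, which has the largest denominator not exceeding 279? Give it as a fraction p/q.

√1455 = [38; 6, 1, 11, 1, 6, 76, …] (period length 6).
Convergents:
  p_0/q_0 = 38/1
  p_1/q_1 = 229/6
  p_2/q_2 = 267/7
  p_3/q_3 = 3166/83
  p_4/q_4 = 3433/90
  p_5/q_5 = 23764/623
q_4 = 90 ≤ 279 < 623 = q_5, so the answer is 3433/90.

3433/90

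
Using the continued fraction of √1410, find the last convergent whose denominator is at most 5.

75/2

√1410 = [37; 1, 1, 4, 1, 1, 74, …] (period length 6).
Convergents:
  p_0/q_0 = 37/1
  p_1/q_1 = 38/1
  p_2/q_2 = 75/2
  p_3/q_3 = 338/9
q_2 = 2 ≤ 5 < 9 = q_3, so the answer is 75/2.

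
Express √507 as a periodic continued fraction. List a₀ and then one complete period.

a₀ = ⌊√507⌋ = 22.
With m₀=0, d₀=1 and mₖ₊₁ = dₖaₖ − mₖ, dₖ₊₁ = (n − mₖ₊₁²)/dₖ, aₖ₊₁ = ⌊(a₀+mₖ₊₁)/dₖ₊₁⌋:
  k=1: m=22, d=23, a=1
  k=2: m=1, d=22, a=1
  k=3: m=21, d=3, a=14
  k=4: m=21, d=22, a=1
  k=5: m=1, d=23, a=1
  k=6: m=22, d=1, a=44
d=1 and a=2a₀=44 at k=6, so the next step gives (m, d) = (22, 23) again — its k=1 value — and the period has length 6.

[22; 1, 1, 14, 1, 1, 44]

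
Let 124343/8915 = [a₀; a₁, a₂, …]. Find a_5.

124343 = 13·8915 + 8448   →  a_0 = 13
8915 = 1·8448 + 467   →  a_1 = 1
8448 = 18·467 + 42   →  a_2 = 18
467 = 11·42 + 5   →  a_3 = 11
42 = 8·5 + 2   →  a_4 = 8
5 = 2·2 + 1   →  a_5 = 2

2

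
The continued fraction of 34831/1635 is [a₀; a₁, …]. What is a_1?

3

34831 = 21·1635 + 496   →  a_0 = 21
1635 = 3·496 + 147   →  a_1 = 3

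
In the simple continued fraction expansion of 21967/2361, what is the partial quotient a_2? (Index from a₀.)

21967 = 9·2361 + 718   →  a_0 = 9
2361 = 3·718 + 207   →  a_1 = 3
718 = 3·207 + 97   →  a_2 = 3

3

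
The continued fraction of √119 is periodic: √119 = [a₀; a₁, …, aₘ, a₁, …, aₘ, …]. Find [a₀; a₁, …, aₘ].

a₀ = ⌊√119⌋ = 10.
With m₀=0, d₀=1 and mₖ₊₁ = dₖaₖ − mₖ, dₖ₊₁ = (n − mₖ₊₁²)/dₖ, aₖ₊₁ = ⌊(a₀+mₖ₊₁)/dₖ₊₁⌋:
  k=1: m=10, d=19, a=1
  k=2: m=9, d=2, a=9
  k=3: m=9, d=19, a=1
  k=4: m=10, d=1, a=20
d=1 and a=2a₀=20 at k=4, so the next step gives (m, d) = (10, 19) again — its k=1 value — and the period has length 4.

[10; 1, 9, 1, 20]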